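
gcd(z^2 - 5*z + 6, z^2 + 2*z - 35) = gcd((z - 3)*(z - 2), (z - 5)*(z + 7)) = 1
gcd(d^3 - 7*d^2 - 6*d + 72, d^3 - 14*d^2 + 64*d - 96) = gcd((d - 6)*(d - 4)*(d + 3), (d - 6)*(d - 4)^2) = d^2 - 10*d + 24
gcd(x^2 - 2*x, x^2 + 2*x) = x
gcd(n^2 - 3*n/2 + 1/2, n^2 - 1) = n - 1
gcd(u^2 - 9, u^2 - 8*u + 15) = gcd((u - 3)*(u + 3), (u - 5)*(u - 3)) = u - 3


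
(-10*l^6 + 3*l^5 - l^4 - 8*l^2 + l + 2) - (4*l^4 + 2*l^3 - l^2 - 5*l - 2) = -10*l^6 + 3*l^5 - 5*l^4 - 2*l^3 - 7*l^2 + 6*l + 4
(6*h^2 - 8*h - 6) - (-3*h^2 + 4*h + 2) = 9*h^2 - 12*h - 8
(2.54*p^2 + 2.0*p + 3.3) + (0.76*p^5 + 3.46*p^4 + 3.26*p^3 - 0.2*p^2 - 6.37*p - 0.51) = 0.76*p^5 + 3.46*p^4 + 3.26*p^3 + 2.34*p^2 - 4.37*p + 2.79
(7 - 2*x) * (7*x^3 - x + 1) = -14*x^4 + 49*x^3 + 2*x^2 - 9*x + 7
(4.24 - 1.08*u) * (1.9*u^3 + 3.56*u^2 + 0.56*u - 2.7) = -2.052*u^4 + 4.2112*u^3 + 14.4896*u^2 + 5.2904*u - 11.448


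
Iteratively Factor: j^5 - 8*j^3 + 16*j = (j - 2)*(j^4 + 2*j^3 - 4*j^2 - 8*j) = (j - 2)*(j + 2)*(j^3 - 4*j) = (j - 2)^2*(j + 2)*(j^2 + 2*j) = (j - 2)^2*(j + 2)^2*(j)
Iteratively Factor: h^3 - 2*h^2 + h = (h - 1)*(h^2 - h) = (h - 1)^2*(h)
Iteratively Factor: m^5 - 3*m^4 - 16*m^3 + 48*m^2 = (m)*(m^4 - 3*m^3 - 16*m^2 + 48*m) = m*(m + 4)*(m^3 - 7*m^2 + 12*m) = m*(m - 3)*(m + 4)*(m^2 - 4*m) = m*(m - 4)*(m - 3)*(m + 4)*(m)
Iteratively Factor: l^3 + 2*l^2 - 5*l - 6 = (l - 2)*(l^2 + 4*l + 3) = (l - 2)*(l + 1)*(l + 3)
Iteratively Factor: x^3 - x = (x - 1)*(x^2 + x) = (x - 1)*(x + 1)*(x)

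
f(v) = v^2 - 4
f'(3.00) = 6.00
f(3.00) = 5.00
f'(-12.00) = -24.00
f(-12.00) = 140.00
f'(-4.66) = -9.32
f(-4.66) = 17.72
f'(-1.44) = -2.88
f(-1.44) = -1.93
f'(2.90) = 5.80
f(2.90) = 4.41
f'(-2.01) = -4.02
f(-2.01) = 0.04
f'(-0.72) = -1.44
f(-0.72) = -3.48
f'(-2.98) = -5.96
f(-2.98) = 4.88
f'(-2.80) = -5.60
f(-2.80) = 3.84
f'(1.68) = 3.36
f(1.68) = -1.18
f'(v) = 2*v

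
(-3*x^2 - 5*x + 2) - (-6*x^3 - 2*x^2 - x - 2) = 6*x^3 - x^2 - 4*x + 4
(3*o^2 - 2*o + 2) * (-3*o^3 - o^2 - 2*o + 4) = -9*o^5 + 3*o^4 - 10*o^3 + 14*o^2 - 12*o + 8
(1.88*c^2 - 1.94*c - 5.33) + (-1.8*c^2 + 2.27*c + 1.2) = 0.0799999999999998*c^2 + 0.33*c - 4.13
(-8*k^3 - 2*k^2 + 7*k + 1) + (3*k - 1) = -8*k^3 - 2*k^2 + 10*k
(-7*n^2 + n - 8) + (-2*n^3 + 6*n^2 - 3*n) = -2*n^3 - n^2 - 2*n - 8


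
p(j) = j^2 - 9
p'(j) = 2*j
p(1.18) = -7.61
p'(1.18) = 2.36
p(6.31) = 30.82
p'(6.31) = 12.62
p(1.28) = -7.36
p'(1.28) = 2.56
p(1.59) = -6.47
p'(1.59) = 3.18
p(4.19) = 8.56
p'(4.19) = 8.38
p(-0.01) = -9.00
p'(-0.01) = -0.02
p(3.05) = 0.30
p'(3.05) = 6.10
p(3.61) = 4.03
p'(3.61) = 7.22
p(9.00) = 72.00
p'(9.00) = 18.00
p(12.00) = 135.00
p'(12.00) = 24.00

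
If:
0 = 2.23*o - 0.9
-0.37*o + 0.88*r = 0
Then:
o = 0.40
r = 0.17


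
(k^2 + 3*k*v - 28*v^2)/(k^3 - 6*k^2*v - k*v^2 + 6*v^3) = (k^2 + 3*k*v - 28*v^2)/(k^3 - 6*k^2*v - k*v^2 + 6*v^3)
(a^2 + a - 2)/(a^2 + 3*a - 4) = (a + 2)/(a + 4)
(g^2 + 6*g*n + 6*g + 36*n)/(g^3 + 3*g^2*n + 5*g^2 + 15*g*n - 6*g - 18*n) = (g + 6*n)/(g^2 + 3*g*n - g - 3*n)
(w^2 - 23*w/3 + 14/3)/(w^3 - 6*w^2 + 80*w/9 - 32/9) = 3*(w - 7)/(3*w^2 - 16*w + 16)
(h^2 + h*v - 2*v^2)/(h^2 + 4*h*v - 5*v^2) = (h + 2*v)/(h + 5*v)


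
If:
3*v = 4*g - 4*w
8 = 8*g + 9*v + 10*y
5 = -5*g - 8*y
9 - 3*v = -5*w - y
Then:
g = 37/91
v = 176/117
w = -197/273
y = -80/91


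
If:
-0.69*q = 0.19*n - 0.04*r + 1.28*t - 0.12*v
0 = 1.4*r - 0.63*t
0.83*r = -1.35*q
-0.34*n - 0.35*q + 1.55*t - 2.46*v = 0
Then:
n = -3.59974242043071*v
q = -0.207661712165662*v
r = 0.337763025811619*v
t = 0.750584501803598*v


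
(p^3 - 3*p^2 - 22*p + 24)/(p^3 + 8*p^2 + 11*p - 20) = (p - 6)/(p + 5)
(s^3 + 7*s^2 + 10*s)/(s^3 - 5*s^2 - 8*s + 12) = s*(s + 5)/(s^2 - 7*s + 6)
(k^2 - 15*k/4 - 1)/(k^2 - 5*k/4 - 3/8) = 2*(k - 4)/(2*k - 3)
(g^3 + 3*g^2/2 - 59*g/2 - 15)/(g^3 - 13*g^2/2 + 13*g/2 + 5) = (g + 6)/(g - 2)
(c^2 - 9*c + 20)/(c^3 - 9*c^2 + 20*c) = 1/c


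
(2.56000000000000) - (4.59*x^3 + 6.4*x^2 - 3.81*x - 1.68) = -4.59*x^3 - 6.4*x^2 + 3.81*x + 4.24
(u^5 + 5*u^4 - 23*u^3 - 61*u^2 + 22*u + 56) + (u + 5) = u^5 + 5*u^4 - 23*u^3 - 61*u^2 + 23*u + 61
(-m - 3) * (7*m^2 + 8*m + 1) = -7*m^3 - 29*m^2 - 25*m - 3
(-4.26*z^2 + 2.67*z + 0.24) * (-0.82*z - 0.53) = 3.4932*z^3 + 0.0684*z^2 - 1.6119*z - 0.1272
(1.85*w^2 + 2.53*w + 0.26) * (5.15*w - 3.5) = 9.5275*w^3 + 6.5545*w^2 - 7.516*w - 0.91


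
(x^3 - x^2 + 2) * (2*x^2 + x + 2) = 2*x^5 - x^4 + x^3 + 2*x^2 + 2*x + 4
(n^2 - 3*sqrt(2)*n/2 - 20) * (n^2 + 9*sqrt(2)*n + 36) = n^4 + 15*sqrt(2)*n^3/2 - 11*n^2 - 234*sqrt(2)*n - 720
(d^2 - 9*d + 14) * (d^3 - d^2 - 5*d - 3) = d^5 - 10*d^4 + 18*d^3 + 28*d^2 - 43*d - 42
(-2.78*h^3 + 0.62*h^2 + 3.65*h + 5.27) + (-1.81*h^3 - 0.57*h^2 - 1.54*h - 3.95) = -4.59*h^3 + 0.05*h^2 + 2.11*h + 1.32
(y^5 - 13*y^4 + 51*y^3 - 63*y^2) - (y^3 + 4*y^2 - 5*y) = y^5 - 13*y^4 + 50*y^3 - 67*y^2 + 5*y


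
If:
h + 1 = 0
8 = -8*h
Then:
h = -1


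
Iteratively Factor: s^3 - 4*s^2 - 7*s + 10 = (s - 5)*(s^2 + s - 2) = (s - 5)*(s + 2)*(s - 1)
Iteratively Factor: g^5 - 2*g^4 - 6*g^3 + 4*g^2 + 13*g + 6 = (g + 1)*(g^4 - 3*g^3 - 3*g^2 + 7*g + 6) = (g + 1)^2*(g^3 - 4*g^2 + g + 6) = (g + 1)^3*(g^2 - 5*g + 6) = (g - 2)*(g + 1)^3*(g - 3)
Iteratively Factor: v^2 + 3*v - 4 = (v + 4)*(v - 1)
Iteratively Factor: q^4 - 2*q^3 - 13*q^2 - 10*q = (q + 2)*(q^3 - 4*q^2 - 5*q) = (q - 5)*(q + 2)*(q^2 + q) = q*(q - 5)*(q + 2)*(q + 1)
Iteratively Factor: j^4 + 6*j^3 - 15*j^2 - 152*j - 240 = (j + 4)*(j^3 + 2*j^2 - 23*j - 60) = (j - 5)*(j + 4)*(j^2 + 7*j + 12) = (j - 5)*(j + 3)*(j + 4)*(j + 4)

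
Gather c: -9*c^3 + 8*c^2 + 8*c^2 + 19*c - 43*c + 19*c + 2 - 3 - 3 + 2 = -9*c^3 + 16*c^2 - 5*c - 2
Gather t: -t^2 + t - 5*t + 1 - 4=-t^2 - 4*t - 3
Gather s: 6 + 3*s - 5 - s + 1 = 2*s + 2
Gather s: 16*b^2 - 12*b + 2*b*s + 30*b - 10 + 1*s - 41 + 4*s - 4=16*b^2 + 18*b + s*(2*b + 5) - 55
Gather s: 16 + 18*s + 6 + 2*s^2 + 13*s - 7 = 2*s^2 + 31*s + 15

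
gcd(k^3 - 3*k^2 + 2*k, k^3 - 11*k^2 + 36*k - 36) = k - 2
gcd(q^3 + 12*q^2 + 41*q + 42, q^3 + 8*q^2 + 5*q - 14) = q^2 + 9*q + 14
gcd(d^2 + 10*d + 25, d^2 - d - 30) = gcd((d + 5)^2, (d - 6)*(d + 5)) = d + 5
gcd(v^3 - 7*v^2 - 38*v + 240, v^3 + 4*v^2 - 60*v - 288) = v^2 - 2*v - 48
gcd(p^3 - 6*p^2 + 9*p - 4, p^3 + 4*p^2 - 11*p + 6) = p^2 - 2*p + 1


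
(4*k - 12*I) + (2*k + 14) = 6*k + 14 - 12*I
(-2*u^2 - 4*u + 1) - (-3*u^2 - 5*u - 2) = u^2 + u + 3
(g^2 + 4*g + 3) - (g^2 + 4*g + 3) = 0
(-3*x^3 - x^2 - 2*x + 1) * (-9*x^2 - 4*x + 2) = 27*x^5 + 21*x^4 + 16*x^3 - 3*x^2 - 8*x + 2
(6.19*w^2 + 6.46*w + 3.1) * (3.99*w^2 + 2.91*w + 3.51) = 24.6981*w^4 + 43.7883*w^3 + 52.8945*w^2 + 31.6956*w + 10.881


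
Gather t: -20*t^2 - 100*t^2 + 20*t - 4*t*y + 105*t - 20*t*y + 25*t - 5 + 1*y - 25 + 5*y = -120*t^2 + t*(150 - 24*y) + 6*y - 30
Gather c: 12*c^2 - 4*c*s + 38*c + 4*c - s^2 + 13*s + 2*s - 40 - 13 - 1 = 12*c^2 + c*(42 - 4*s) - s^2 + 15*s - 54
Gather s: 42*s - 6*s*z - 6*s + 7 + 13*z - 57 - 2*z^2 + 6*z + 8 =s*(36 - 6*z) - 2*z^2 + 19*z - 42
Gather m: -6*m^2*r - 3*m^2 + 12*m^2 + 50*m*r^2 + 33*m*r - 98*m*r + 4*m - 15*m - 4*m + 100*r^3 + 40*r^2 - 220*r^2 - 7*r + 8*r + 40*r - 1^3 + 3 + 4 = m^2*(9 - 6*r) + m*(50*r^2 - 65*r - 15) + 100*r^3 - 180*r^2 + 41*r + 6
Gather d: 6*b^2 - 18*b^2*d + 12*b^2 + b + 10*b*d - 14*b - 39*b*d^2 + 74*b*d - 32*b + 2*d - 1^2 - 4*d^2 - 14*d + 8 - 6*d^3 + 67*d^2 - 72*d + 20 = 18*b^2 - 45*b - 6*d^3 + d^2*(63 - 39*b) + d*(-18*b^2 + 84*b - 84) + 27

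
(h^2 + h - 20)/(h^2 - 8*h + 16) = (h + 5)/(h - 4)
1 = 1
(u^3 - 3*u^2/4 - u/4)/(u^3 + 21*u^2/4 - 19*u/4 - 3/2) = u/(u + 6)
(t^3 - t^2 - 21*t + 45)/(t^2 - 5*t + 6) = (t^2 + 2*t - 15)/(t - 2)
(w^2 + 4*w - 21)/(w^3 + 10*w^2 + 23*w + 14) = (w - 3)/(w^2 + 3*w + 2)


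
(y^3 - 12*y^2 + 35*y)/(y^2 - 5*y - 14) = y*(y - 5)/(y + 2)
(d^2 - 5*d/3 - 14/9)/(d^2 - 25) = (9*d^2 - 15*d - 14)/(9*(d^2 - 25))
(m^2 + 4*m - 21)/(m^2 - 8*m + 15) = (m + 7)/(m - 5)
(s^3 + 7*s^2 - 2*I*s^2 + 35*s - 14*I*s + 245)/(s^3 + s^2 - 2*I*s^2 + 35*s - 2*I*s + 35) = (s + 7)/(s + 1)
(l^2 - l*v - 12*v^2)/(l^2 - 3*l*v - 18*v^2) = (-l + 4*v)/(-l + 6*v)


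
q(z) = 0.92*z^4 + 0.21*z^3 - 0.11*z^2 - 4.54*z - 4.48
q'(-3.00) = -97.57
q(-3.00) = 77.00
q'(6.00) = 811.70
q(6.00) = 1202.00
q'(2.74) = 75.29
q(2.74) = 38.43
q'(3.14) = 114.91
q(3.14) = 76.12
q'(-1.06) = -7.98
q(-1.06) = 1.12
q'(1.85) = 20.51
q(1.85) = -1.15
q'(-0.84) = -6.09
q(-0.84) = -0.41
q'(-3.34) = -133.89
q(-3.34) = 116.12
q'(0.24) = -4.51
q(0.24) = -5.57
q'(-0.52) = -4.77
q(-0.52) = -2.11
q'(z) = 3.68*z^3 + 0.63*z^2 - 0.22*z - 4.54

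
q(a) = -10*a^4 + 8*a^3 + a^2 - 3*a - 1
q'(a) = -40*a^3 + 24*a^2 + 2*a - 3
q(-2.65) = -628.06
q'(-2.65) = 904.62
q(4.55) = -3526.31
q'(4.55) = -3264.90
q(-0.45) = -0.59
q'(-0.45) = 4.60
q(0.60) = -2.01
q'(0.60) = -1.80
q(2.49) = -263.18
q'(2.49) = -466.75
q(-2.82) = -796.40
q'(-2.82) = 1079.25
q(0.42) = -1.80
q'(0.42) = -0.89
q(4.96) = -5067.47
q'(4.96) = -4283.60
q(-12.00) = -221005.00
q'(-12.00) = 72549.00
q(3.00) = -595.00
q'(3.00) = -861.00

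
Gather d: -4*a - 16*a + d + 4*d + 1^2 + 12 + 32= -20*a + 5*d + 45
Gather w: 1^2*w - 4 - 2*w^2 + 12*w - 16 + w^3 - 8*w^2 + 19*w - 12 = w^3 - 10*w^2 + 32*w - 32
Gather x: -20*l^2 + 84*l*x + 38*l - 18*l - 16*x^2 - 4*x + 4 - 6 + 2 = -20*l^2 + 20*l - 16*x^2 + x*(84*l - 4)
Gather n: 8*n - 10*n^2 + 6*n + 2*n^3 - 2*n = 2*n^3 - 10*n^2 + 12*n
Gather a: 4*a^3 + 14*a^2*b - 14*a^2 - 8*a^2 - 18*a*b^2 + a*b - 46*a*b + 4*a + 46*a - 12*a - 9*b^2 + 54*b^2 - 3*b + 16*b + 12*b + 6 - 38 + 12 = 4*a^3 + a^2*(14*b - 22) + a*(-18*b^2 - 45*b + 38) + 45*b^2 + 25*b - 20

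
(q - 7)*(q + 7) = q^2 - 49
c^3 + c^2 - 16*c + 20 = (c - 2)^2*(c + 5)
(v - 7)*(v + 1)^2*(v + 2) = v^4 - 3*v^3 - 23*v^2 - 33*v - 14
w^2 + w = w*(w + 1)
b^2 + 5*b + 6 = (b + 2)*(b + 3)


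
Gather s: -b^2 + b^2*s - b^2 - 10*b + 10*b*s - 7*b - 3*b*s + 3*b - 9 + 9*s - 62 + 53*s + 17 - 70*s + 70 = -2*b^2 - 14*b + s*(b^2 + 7*b - 8) + 16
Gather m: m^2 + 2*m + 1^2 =m^2 + 2*m + 1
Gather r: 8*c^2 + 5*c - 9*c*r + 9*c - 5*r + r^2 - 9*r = 8*c^2 + 14*c + r^2 + r*(-9*c - 14)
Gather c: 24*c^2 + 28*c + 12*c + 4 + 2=24*c^2 + 40*c + 6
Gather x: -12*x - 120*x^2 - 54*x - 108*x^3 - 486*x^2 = -108*x^3 - 606*x^2 - 66*x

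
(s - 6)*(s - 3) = s^2 - 9*s + 18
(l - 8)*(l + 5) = l^2 - 3*l - 40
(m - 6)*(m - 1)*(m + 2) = m^3 - 5*m^2 - 8*m + 12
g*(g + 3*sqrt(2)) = g^2 + 3*sqrt(2)*g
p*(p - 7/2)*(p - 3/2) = p^3 - 5*p^2 + 21*p/4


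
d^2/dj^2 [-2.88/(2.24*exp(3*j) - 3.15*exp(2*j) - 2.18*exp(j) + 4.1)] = (-2.88*(-13.44*exp(2*j) + 12.6*exp(j) + 4.36)*(-6.72*exp(2*j) + 6.3*exp(j) + 2.18)*exp(j) + (58.0608*exp(2*j) - 36.288*exp(j) - 6.2784)*(2.24*exp(3*j) - 3.15*exp(2*j) - 2.18*exp(j) + 4.1))*exp(j)/(2.24*exp(3*j) - 3.15*exp(2*j) - 2.18*exp(j) + 4.1)^3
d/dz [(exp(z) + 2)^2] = 2*(exp(z) + 2)*exp(z)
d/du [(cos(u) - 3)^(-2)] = 2*sin(u)/(cos(u) - 3)^3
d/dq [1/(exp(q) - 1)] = -1/(4*sinh(q/2)^2)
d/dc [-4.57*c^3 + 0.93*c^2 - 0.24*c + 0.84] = -13.71*c^2 + 1.86*c - 0.24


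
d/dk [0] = 0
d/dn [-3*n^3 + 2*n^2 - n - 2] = -9*n^2 + 4*n - 1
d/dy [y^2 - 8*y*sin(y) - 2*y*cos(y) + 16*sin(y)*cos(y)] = 2*y*sin(y) - 8*y*cos(y) + 2*y - 8*sin(y) - 2*cos(y) + 16*cos(2*y)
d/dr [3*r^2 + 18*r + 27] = 6*r + 18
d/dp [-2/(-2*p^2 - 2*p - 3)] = 4*(-2*p - 1)/(2*p^2 + 2*p + 3)^2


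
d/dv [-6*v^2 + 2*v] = 2 - 12*v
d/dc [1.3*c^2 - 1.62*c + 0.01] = 2.6*c - 1.62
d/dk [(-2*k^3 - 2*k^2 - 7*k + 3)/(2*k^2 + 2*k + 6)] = (-k^4 - 2*k^3 - 13*k^2/2 - 9*k - 12)/(k^4 + 2*k^3 + 7*k^2 + 6*k + 9)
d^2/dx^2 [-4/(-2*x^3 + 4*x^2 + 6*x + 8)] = 4*((2 - 3*x)*(-x^3 + 2*x^2 + 3*x + 4) - (-3*x^2 + 4*x + 3)^2)/(-x^3 + 2*x^2 + 3*x + 4)^3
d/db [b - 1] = 1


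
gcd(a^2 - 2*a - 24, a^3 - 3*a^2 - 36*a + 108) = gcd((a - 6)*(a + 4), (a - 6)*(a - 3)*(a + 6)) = a - 6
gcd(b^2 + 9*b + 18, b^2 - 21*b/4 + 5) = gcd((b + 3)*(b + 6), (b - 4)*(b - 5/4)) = 1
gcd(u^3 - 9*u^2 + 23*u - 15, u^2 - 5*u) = u - 5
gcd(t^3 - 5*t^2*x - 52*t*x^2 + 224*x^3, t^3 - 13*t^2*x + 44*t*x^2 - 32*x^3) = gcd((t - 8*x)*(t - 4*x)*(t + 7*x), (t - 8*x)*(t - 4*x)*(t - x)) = t^2 - 12*t*x + 32*x^2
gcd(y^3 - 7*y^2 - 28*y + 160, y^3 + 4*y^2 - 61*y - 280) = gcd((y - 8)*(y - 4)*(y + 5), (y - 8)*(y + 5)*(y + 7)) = y^2 - 3*y - 40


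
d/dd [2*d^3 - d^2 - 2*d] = 6*d^2 - 2*d - 2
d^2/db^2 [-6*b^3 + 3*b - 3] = -36*b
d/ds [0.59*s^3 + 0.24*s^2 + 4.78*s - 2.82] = 1.77*s^2 + 0.48*s + 4.78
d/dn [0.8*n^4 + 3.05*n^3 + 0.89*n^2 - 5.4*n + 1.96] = 3.2*n^3 + 9.15*n^2 + 1.78*n - 5.4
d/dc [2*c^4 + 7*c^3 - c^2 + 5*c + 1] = 8*c^3 + 21*c^2 - 2*c + 5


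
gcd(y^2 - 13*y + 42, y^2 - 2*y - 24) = y - 6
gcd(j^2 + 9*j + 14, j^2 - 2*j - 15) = 1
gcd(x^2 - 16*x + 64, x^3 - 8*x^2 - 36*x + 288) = x - 8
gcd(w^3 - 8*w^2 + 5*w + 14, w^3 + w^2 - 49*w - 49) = w^2 - 6*w - 7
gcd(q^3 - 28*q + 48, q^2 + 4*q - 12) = q^2 + 4*q - 12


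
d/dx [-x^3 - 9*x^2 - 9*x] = -3*x^2 - 18*x - 9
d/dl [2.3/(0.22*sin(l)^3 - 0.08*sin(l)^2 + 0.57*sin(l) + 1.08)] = (-1.518*sin(l)^2 + 0.368*sin(l) - 1.311)*cos(l)/(0.22*sin(l)^3 - 0.08*sin(l)^2 + 0.57*sin(l) + 1.08)^2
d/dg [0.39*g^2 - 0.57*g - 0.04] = 0.78*g - 0.57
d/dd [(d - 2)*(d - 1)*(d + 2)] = 3*d^2 - 2*d - 4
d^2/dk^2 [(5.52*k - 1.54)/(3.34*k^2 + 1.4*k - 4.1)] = ((5.52*k - 1.54)*(6.68*k + 1.4)*(13.36*k + 2.8) - (110.6208*k + 5.1688)*(3.34*k^2 + 1.4*k - 4.1))/(3.34*k^2 + 1.4*k - 4.1)^3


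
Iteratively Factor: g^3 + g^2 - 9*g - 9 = (g + 3)*(g^2 - 2*g - 3) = (g + 1)*(g + 3)*(g - 3)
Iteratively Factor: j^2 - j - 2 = (j - 2)*(j + 1)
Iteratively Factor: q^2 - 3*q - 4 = (q + 1)*(q - 4)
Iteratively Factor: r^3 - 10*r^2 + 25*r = (r)*(r^2 - 10*r + 25) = r*(r - 5)*(r - 5)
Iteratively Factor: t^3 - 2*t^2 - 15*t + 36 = (t + 4)*(t^2 - 6*t + 9) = (t - 3)*(t + 4)*(t - 3)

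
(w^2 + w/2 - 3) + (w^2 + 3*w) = 2*w^2 + 7*w/2 - 3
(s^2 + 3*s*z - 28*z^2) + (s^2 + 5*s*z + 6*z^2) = 2*s^2 + 8*s*z - 22*z^2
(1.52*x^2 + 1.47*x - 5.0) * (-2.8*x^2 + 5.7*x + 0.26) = -4.256*x^4 + 4.548*x^3 + 22.7742*x^2 - 28.1178*x - 1.3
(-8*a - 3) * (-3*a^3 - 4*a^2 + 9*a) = 24*a^4 + 41*a^3 - 60*a^2 - 27*a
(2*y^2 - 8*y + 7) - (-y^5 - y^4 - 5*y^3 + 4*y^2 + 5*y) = y^5 + y^4 + 5*y^3 - 2*y^2 - 13*y + 7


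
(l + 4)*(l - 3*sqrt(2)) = l^2 - 3*sqrt(2)*l + 4*l - 12*sqrt(2)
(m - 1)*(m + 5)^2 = m^3 + 9*m^2 + 15*m - 25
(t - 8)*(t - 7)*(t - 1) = t^3 - 16*t^2 + 71*t - 56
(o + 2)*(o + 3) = o^2 + 5*o + 6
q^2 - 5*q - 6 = (q - 6)*(q + 1)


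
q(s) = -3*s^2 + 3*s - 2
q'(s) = 3 - 6*s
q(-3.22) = -42.77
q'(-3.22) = 22.32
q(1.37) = -3.52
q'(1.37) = -5.22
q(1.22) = -2.81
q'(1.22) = -4.32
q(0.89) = -1.71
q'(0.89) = -2.34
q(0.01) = -1.97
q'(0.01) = 2.94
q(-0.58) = -4.75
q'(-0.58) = 6.48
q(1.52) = -4.37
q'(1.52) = -6.12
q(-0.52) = -4.37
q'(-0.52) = 6.12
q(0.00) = -2.00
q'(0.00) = 3.00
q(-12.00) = -470.00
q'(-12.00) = 75.00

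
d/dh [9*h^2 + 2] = 18*h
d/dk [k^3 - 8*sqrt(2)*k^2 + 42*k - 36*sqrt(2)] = 3*k^2 - 16*sqrt(2)*k + 42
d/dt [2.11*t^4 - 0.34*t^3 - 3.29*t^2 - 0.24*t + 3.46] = 8.44*t^3 - 1.02*t^2 - 6.58*t - 0.24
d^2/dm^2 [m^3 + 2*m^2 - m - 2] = 6*m + 4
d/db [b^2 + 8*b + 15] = 2*b + 8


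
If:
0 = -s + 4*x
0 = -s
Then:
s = 0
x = 0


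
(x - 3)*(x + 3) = x^2 - 9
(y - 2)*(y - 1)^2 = y^3 - 4*y^2 + 5*y - 2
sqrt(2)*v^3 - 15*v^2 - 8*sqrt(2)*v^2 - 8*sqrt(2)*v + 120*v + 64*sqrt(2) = (v - 8)*(v - 8*sqrt(2))*(sqrt(2)*v + 1)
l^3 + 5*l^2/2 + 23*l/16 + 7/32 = (l + 1/4)*(l + 1/2)*(l + 7/4)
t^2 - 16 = (t - 4)*(t + 4)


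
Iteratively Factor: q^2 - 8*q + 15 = (q - 3)*(q - 5)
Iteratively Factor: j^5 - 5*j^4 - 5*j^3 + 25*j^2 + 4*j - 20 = (j - 1)*(j^4 - 4*j^3 - 9*j^2 + 16*j + 20) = (j - 1)*(j + 1)*(j^3 - 5*j^2 - 4*j + 20) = (j - 1)*(j + 1)*(j + 2)*(j^2 - 7*j + 10) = (j - 5)*(j - 1)*(j + 1)*(j + 2)*(j - 2)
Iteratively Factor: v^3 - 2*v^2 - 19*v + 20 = (v - 1)*(v^2 - v - 20) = (v - 1)*(v + 4)*(v - 5)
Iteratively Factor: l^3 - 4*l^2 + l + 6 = (l - 2)*(l^2 - 2*l - 3) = (l - 2)*(l + 1)*(l - 3)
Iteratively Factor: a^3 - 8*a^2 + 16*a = (a)*(a^2 - 8*a + 16) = a*(a - 4)*(a - 4)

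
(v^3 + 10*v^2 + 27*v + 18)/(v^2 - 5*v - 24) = (v^2 + 7*v + 6)/(v - 8)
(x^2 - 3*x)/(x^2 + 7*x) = (x - 3)/(x + 7)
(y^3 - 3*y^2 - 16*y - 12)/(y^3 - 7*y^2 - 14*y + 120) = (y^2 + 3*y + 2)/(y^2 - y - 20)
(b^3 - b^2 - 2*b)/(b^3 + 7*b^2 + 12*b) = (b^2 - b - 2)/(b^2 + 7*b + 12)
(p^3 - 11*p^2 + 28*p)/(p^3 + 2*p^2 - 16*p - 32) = p*(p - 7)/(p^2 + 6*p + 8)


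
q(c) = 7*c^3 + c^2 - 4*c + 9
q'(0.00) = -4.00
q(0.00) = 9.00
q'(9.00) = 1715.00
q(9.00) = 5157.00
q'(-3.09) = 190.33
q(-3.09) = -175.62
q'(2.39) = 120.73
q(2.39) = 100.72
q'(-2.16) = 89.66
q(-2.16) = -48.24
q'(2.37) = 118.69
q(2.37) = 98.32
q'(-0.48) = -0.12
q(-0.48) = 10.38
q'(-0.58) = 1.90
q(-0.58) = 10.29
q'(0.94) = 16.44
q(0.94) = 11.94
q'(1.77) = 65.33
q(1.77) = 43.87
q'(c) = 21*c^2 + 2*c - 4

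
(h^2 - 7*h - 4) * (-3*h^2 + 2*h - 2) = -3*h^4 + 23*h^3 - 4*h^2 + 6*h + 8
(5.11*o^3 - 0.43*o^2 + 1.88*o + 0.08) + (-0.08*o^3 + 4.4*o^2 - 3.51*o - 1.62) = 5.03*o^3 + 3.97*o^2 - 1.63*o - 1.54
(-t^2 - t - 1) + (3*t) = -t^2 + 2*t - 1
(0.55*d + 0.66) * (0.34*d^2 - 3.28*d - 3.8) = 0.187*d^3 - 1.5796*d^2 - 4.2548*d - 2.508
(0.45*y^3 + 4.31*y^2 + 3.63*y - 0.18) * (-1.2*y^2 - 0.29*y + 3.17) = -0.54*y^5 - 5.3025*y^4 - 4.1794*y^3 + 12.826*y^2 + 11.5593*y - 0.5706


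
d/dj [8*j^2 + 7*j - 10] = 16*j + 7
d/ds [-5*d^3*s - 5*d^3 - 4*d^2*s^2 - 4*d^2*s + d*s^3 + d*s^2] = d*(-5*d^2 - 8*d*s - 4*d + 3*s^2 + 2*s)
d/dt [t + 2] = 1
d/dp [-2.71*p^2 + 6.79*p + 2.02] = 6.79 - 5.42*p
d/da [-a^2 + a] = 1 - 2*a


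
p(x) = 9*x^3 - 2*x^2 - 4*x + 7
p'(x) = 27*x^2 - 4*x - 4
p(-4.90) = -1080.26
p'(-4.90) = 663.87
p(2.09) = 72.07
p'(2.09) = 105.58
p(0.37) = 5.70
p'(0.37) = -1.78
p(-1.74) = -39.51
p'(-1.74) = 84.71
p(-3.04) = -252.17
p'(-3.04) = 257.68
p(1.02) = 10.39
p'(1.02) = 20.01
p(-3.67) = -450.14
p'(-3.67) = 374.34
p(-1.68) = -34.60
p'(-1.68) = 78.92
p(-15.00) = -30758.00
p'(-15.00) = 6131.00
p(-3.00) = -242.00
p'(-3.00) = 251.00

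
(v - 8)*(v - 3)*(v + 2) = v^3 - 9*v^2 + 2*v + 48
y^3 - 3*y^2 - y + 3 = (y - 3)*(y - 1)*(y + 1)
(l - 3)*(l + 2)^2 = l^3 + l^2 - 8*l - 12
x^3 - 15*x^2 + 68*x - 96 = (x - 8)*(x - 4)*(x - 3)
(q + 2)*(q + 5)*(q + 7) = q^3 + 14*q^2 + 59*q + 70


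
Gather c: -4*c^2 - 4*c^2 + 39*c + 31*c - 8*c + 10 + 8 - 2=-8*c^2 + 62*c + 16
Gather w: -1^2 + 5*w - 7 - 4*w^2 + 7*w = -4*w^2 + 12*w - 8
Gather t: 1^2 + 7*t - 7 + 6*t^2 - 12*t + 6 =6*t^2 - 5*t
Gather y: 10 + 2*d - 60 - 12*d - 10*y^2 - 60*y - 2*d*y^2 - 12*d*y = -10*d + y^2*(-2*d - 10) + y*(-12*d - 60) - 50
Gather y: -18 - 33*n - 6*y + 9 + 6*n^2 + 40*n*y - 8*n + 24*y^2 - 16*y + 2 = 6*n^2 - 41*n + 24*y^2 + y*(40*n - 22) - 7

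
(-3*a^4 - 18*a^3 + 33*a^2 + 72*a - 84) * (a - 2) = -3*a^5 - 12*a^4 + 69*a^3 + 6*a^2 - 228*a + 168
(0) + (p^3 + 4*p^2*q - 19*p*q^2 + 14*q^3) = p^3 + 4*p^2*q - 19*p*q^2 + 14*q^3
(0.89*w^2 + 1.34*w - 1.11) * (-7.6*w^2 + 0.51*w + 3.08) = -6.764*w^4 - 9.7301*w^3 + 11.8606*w^2 + 3.5611*w - 3.4188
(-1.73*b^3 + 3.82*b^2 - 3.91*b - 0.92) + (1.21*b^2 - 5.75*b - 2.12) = -1.73*b^3 + 5.03*b^2 - 9.66*b - 3.04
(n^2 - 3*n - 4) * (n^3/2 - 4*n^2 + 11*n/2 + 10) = n^5/2 - 11*n^4/2 + 31*n^3/2 + 19*n^2/2 - 52*n - 40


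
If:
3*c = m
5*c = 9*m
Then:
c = 0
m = 0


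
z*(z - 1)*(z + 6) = z^3 + 5*z^2 - 6*z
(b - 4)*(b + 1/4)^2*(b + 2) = b^4 - 3*b^3/2 - 143*b^2/16 - 33*b/8 - 1/2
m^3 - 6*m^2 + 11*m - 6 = (m - 3)*(m - 2)*(m - 1)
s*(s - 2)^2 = s^3 - 4*s^2 + 4*s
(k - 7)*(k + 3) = k^2 - 4*k - 21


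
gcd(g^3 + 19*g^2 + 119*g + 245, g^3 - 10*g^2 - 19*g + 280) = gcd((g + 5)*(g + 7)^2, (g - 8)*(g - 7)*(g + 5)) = g + 5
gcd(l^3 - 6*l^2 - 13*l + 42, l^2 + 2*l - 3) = l + 3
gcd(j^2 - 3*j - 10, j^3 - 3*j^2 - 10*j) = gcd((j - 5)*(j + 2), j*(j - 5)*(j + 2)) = j^2 - 3*j - 10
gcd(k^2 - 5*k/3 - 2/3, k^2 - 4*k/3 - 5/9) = k + 1/3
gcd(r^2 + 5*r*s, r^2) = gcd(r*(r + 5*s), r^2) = r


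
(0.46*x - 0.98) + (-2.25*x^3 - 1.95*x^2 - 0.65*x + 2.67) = -2.25*x^3 - 1.95*x^2 - 0.19*x + 1.69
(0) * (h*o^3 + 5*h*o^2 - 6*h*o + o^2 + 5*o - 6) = 0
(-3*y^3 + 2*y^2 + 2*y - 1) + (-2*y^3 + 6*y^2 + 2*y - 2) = -5*y^3 + 8*y^2 + 4*y - 3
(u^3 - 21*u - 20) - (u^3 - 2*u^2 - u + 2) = 2*u^2 - 20*u - 22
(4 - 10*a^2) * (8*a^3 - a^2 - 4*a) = -80*a^5 + 10*a^4 + 72*a^3 - 4*a^2 - 16*a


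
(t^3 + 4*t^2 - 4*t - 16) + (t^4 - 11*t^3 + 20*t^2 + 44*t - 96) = t^4 - 10*t^3 + 24*t^2 + 40*t - 112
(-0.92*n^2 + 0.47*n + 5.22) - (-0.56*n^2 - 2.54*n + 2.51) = -0.36*n^2 + 3.01*n + 2.71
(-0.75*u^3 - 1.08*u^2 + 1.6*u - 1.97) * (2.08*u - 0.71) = -1.56*u^4 - 1.7139*u^3 + 4.0948*u^2 - 5.2336*u + 1.3987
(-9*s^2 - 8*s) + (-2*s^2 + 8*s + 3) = 3 - 11*s^2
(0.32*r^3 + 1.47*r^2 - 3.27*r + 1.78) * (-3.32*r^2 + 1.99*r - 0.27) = -1.0624*r^5 - 4.2436*r^4 + 13.6953*r^3 - 12.8138*r^2 + 4.4251*r - 0.4806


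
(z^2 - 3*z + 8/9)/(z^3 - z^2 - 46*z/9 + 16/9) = 1/(z + 2)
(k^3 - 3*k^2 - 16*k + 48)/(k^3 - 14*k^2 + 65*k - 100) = (k^2 + k - 12)/(k^2 - 10*k + 25)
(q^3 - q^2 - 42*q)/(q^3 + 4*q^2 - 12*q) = (q - 7)/(q - 2)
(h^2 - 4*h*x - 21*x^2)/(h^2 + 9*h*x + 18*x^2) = (h - 7*x)/(h + 6*x)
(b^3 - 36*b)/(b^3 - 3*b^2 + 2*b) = (b^2 - 36)/(b^2 - 3*b + 2)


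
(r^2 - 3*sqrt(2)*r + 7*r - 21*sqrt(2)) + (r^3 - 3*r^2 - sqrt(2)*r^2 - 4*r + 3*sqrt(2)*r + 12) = r^3 - 2*r^2 - sqrt(2)*r^2 + 3*r - 21*sqrt(2) + 12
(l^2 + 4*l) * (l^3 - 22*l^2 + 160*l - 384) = l^5 - 18*l^4 + 72*l^3 + 256*l^2 - 1536*l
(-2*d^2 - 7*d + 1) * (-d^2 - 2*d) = 2*d^4 + 11*d^3 + 13*d^2 - 2*d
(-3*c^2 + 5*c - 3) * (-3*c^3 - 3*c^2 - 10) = 9*c^5 - 6*c^4 - 6*c^3 + 39*c^2 - 50*c + 30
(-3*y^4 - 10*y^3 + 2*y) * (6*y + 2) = -18*y^5 - 66*y^4 - 20*y^3 + 12*y^2 + 4*y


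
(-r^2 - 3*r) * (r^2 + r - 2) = -r^4 - 4*r^3 - r^2 + 6*r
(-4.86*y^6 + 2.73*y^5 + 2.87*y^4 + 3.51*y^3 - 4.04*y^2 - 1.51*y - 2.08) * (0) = 0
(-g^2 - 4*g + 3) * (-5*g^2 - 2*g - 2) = 5*g^4 + 22*g^3 - 5*g^2 + 2*g - 6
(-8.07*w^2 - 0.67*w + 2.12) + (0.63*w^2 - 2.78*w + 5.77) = -7.44*w^2 - 3.45*w + 7.89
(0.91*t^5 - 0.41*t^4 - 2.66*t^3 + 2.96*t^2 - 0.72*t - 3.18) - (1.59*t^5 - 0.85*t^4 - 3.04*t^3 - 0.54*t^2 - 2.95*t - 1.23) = -0.68*t^5 + 0.44*t^4 + 0.38*t^3 + 3.5*t^2 + 2.23*t - 1.95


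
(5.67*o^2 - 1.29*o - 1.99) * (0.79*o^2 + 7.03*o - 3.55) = 4.4793*o^4 + 38.841*o^3 - 30.7693*o^2 - 9.4102*o + 7.0645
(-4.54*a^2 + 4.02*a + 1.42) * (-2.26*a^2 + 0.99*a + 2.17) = 10.2604*a^4 - 13.5798*a^3 - 9.0812*a^2 + 10.1292*a + 3.0814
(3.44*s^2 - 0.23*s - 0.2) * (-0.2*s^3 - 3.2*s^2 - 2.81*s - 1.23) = -0.688*s^5 - 10.962*s^4 - 8.8904*s^3 - 2.9449*s^2 + 0.8449*s + 0.246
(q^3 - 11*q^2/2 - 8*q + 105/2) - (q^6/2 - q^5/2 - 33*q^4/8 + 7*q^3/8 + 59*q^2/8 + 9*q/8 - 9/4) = -q^6/2 + q^5/2 + 33*q^4/8 + q^3/8 - 103*q^2/8 - 73*q/8 + 219/4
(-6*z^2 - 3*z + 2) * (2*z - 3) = -12*z^3 + 12*z^2 + 13*z - 6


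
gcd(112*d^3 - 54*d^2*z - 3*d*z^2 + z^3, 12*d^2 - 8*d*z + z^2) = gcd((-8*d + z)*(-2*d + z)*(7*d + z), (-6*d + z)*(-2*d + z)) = -2*d + z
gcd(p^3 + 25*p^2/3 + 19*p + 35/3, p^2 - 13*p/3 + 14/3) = 1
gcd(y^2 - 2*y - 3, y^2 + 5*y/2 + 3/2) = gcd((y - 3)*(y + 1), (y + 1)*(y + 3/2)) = y + 1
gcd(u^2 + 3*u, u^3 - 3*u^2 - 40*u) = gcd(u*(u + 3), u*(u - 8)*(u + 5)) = u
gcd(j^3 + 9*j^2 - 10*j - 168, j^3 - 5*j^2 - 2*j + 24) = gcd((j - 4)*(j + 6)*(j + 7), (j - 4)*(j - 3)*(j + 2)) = j - 4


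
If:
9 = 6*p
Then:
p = 3/2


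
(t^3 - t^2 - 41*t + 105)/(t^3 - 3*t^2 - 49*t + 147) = (t - 5)/(t - 7)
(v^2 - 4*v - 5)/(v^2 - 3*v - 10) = (v + 1)/(v + 2)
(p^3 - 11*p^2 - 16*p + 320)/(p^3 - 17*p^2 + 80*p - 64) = (p + 5)/(p - 1)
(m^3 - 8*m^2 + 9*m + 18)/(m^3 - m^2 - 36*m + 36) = (m^2 - 2*m - 3)/(m^2 + 5*m - 6)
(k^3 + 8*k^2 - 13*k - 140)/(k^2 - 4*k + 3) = (k^3 + 8*k^2 - 13*k - 140)/(k^2 - 4*k + 3)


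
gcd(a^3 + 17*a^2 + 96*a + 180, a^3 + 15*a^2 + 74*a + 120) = a^2 + 11*a + 30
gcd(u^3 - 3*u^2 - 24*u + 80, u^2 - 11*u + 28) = u - 4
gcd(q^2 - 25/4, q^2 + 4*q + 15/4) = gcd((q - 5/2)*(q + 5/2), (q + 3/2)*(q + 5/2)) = q + 5/2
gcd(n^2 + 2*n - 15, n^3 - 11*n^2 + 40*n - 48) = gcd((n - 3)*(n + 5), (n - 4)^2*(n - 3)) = n - 3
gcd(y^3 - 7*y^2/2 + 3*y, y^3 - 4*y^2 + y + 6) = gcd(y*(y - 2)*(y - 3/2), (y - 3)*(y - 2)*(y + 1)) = y - 2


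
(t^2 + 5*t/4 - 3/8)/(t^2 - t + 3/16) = 2*(2*t + 3)/(4*t - 3)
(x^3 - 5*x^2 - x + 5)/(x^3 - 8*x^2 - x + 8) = (x - 5)/(x - 8)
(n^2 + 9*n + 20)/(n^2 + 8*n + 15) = (n + 4)/(n + 3)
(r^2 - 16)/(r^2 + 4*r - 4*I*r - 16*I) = (r - 4)/(r - 4*I)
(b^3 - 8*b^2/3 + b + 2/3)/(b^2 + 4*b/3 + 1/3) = (b^2 - 3*b + 2)/(b + 1)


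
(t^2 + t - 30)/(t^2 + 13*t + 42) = (t - 5)/(t + 7)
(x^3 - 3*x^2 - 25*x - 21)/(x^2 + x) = x - 4 - 21/x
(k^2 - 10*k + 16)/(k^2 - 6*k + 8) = (k - 8)/(k - 4)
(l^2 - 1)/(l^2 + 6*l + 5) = (l - 1)/(l + 5)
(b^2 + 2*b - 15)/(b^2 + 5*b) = (b - 3)/b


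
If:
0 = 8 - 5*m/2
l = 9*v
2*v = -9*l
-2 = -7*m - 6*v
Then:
No Solution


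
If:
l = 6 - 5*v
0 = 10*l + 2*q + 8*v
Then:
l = 6 - 5*v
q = 21*v - 30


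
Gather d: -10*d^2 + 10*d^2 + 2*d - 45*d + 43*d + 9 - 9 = 0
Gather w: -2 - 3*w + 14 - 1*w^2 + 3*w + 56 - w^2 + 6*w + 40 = -2*w^2 + 6*w + 108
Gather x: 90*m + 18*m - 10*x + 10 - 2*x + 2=108*m - 12*x + 12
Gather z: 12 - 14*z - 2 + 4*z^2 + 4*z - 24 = 4*z^2 - 10*z - 14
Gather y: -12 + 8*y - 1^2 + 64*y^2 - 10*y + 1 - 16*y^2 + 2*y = 48*y^2 - 12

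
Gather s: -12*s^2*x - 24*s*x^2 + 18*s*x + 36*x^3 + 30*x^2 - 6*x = -12*s^2*x + s*(-24*x^2 + 18*x) + 36*x^3 + 30*x^2 - 6*x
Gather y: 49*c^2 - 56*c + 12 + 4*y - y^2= 49*c^2 - 56*c - y^2 + 4*y + 12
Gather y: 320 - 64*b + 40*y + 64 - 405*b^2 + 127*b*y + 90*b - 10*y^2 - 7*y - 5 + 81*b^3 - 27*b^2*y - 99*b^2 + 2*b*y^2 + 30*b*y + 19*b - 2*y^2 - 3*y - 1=81*b^3 - 504*b^2 + 45*b + y^2*(2*b - 12) + y*(-27*b^2 + 157*b + 30) + 378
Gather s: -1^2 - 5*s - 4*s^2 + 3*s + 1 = -4*s^2 - 2*s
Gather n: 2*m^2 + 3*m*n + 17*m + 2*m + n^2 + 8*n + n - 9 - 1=2*m^2 + 19*m + n^2 + n*(3*m + 9) - 10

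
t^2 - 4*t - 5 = (t - 5)*(t + 1)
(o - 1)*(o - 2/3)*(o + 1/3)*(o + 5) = o^4 + 11*o^3/3 - 59*o^2/9 + 7*o/9 + 10/9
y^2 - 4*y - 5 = (y - 5)*(y + 1)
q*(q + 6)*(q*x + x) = q^3*x + 7*q^2*x + 6*q*x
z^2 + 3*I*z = z*(z + 3*I)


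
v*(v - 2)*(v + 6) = v^3 + 4*v^2 - 12*v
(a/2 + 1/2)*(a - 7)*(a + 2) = a^3/2 - 2*a^2 - 19*a/2 - 7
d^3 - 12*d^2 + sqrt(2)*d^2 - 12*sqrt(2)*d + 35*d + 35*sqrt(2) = (d - 7)*(d - 5)*(d + sqrt(2))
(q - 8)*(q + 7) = q^2 - q - 56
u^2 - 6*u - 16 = (u - 8)*(u + 2)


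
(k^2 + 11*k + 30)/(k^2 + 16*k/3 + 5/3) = 3*(k + 6)/(3*k + 1)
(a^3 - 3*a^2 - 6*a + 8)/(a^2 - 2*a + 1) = (a^2 - 2*a - 8)/(a - 1)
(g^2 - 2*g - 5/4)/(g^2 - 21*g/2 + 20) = (g + 1/2)/(g - 8)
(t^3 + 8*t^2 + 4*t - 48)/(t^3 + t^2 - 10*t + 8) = (t + 6)/(t - 1)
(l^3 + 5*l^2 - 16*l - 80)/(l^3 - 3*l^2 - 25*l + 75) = (l^2 - 16)/(l^2 - 8*l + 15)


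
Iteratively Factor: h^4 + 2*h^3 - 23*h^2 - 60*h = (h)*(h^3 + 2*h^2 - 23*h - 60) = h*(h + 3)*(h^2 - h - 20) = h*(h + 3)*(h + 4)*(h - 5)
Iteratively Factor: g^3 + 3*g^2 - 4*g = (g - 1)*(g^2 + 4*g) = (g - 1)*(g + 4)*(g)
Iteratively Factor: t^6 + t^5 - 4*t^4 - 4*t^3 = (t - 2)*(t^5 + 3*t^4 + 2*t^3) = (t - 2)*(t + 2)*(t^4 + t^3) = t*(t - 2)*(t + 2)*(t^3 + t^2) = t^2*(t - 2)*(t + 2)*(t^2 + t) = t^2*(t - 2)*(t + 1)*(t + 2)*(t)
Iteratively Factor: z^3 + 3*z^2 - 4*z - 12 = (z + 3)*(z^2 - 4) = (z - 2)*(z + 3)*(z + 2)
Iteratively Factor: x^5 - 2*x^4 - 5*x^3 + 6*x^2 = (x + 2)*(x^4 - 4*x^3 + 3*x^2) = (x - 1)*(x + 2)*(x^3 - 3*x^2) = x*(x - 1)*(x + 2)*(x^2 - 3*x) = x^2*(x - 1)*(x + 2)*(x - 3)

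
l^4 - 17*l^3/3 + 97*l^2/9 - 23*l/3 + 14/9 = (l - 7/3)*(l - 2)*(l - 1)*(l - 1/3)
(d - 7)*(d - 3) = d^2 - 10*d + 21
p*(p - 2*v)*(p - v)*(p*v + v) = p^4*v - 3*p^3*v^2 + p^3*v + 2*p^2*v^3 - 3*p^2*v^2 + 2*p*v^3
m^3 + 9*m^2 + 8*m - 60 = (m - 2)*(m + 5)*(m + 6)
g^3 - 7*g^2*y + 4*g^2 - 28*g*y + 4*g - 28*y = (g + 2)^2*(g - 7*y)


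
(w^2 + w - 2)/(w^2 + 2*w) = (w - 1)/w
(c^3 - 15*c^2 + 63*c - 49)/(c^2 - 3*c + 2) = (c^2 - 14*c + 49)/(c - 2)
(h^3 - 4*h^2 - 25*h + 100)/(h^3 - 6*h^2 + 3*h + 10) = (h^2 + h - 20)/(h^2 - h - 2)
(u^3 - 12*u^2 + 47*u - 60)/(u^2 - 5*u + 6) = (u^2 - 9*u + 20)/(u - 2)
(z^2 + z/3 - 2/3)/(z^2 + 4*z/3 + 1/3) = (3*z - 2)/(3*z + 1)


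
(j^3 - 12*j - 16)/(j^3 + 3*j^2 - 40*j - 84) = (j^2 - 2*j - 8)/(j^2 + j - 42)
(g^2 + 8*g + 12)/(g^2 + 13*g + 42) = (g + 2)/(g + 7)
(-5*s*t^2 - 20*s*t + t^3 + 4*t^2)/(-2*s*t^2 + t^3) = (5*s*t + 20*s - t^2 - 4*t)/(t*(2*s - t))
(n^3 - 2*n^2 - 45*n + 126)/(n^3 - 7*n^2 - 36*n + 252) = (n^2 + 4*n - 21)/(n^2 - n - 42)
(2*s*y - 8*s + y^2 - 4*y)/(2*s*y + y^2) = (y - 4)/y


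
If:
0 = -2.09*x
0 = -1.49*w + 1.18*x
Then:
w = 0.00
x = 0.00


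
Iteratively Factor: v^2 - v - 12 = (v + 3)*(v - 4)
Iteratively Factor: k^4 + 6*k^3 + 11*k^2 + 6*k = (k)*(k^3 + 6*k^2 + 11*k + 6) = k*(k + 3)*(k^2 + 3*k + 2) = k*(k + 1)*(k + 3)*(k + 2)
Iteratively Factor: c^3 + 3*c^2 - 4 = (c + 2)*(c^2 + c - 2) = (c + 2)^2*(c - 1)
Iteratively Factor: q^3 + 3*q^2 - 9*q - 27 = (q + 3)*(q^2 - 9) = (q - 3)*(q + 3)*(q + 3)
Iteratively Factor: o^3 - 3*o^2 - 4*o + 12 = (o + 2)*(o^2 - 5*o + 6) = (o - 2)*(o + 2)*(o - 3)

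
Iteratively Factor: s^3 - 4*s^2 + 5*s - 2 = (s - 1)*(s^2 - 3*s + 2) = (s - 1)^2*(s - 2)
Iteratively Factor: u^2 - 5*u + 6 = (u - 3)*(u - 2)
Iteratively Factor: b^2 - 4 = (b + 2)*(b - 2)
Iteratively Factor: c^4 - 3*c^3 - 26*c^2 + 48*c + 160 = (c - 5)*(c^3 + 2*c^2 - 16*c - 32) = (c - 5)*(c + 4)*(c^2 - 2*c - 8) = (c - 5)*(c + 2)*(c + 4)*(c - 4)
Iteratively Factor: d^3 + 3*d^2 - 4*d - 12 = (d + 3)*(d^2 - 4) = (d + 2)*(d + 3)*(d - 2)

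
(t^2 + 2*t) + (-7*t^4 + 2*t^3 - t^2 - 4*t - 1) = -7*t^4 + 2*t^3 - 2*t - 1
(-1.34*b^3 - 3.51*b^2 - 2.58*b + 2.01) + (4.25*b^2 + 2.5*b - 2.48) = -1.34*b^3 + 0.74*b^2 - 0.0800000000000001*b - 0.47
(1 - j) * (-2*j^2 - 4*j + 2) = 2*j^3 + 2*j^2 - 6*j + 2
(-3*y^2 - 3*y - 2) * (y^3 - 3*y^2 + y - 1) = -3*y^5 + 6*y^4 + 4*y^3 + 6*y^2 + y + 2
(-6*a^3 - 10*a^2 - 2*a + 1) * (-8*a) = 48*a^4 + 80*a^3 + 16*a^2 - 8*a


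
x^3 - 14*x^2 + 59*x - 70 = (x - 7)*(x - 5)*(x - 2)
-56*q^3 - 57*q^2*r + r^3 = (-8*q + r)*(q + r)*(7*q + r)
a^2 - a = a*(a - 1)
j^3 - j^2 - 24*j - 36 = (j - 6)*(j + 2)*(j + 3)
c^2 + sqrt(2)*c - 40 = (c - 4*sqrt(2))*(c + 5*sqrt(2))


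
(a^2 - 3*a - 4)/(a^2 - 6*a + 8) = (a + 1)/(a - 2)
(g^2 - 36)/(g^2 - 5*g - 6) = (g + 6)/(g + 1)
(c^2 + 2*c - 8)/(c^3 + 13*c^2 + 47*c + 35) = (c^2 + 2*c - 8)/(c^3 + 13*c^2 + 47*c + 35)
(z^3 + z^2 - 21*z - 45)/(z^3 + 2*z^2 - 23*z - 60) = (z + 3)/(z + 4)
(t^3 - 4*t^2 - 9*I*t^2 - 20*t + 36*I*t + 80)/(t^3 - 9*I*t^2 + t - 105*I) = (t^2 - 4*t*(1 + I) + 16*I)/(t^2 - 4*I*t + 21)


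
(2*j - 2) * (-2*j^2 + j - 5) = -4*j^3 + 6*j^2 - 12*j + 10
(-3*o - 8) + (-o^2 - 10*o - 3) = -o^2 - 13*o - 11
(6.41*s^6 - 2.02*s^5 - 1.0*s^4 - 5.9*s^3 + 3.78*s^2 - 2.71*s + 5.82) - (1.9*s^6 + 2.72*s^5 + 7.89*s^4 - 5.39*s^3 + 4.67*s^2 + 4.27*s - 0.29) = 4.51*s^6 - 4.74*s^5 - 8.89*s^4 - 0.510000000000001*s^3 - 0.89*s^2 - 6.98*s + 6.11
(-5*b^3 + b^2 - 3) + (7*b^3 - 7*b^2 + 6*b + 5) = 2*b^3 - 6*b^2 + 6*b + 2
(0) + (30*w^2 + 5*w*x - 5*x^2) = 30*w^2 + 5*w*x - 5*x^2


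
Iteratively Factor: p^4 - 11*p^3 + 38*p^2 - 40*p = (p - 5)*(p^3 - 6*p^2 + 8*p) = (p - 5)*(p - 2)*(p^2 - 4*p) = p*(p - 5)*(p - 2)*(p - 4)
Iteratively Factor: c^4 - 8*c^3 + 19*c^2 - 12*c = (c - 1)*(c^3 - 7*c^2 + 12*c) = c*(c - 1)*(c^2 - 7*c + 12) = c*(c - 4)*(c - 1)*(c - 3)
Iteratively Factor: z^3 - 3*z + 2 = (z + 2)*(z^2 - 2*z + 1) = (z - 1)*(z + 2)*(z - 1)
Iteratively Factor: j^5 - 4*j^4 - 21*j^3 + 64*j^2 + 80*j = (j - 4)*(j^4 - 21*j^2 - 20*j) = (j - 4)*(j + 4)*(j^3 - 4*j^2 - 5*j) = j*(j - 4)*(j + 4)*(j^2 - 4*j - 5) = j*(j - 4)*(j + 1)*(j + 4)*(j - 5)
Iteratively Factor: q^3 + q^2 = (q)*(q^2 + q) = q^2*(q + 1)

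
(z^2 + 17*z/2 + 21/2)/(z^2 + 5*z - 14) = (z + 3/2)/(z - 2)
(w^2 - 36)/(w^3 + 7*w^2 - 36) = (w - 6)/(w^2 + w - 6)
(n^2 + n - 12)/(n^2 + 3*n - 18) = (n + 4)/(n + 6)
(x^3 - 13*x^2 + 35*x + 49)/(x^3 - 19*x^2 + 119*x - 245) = (x + 1)/(x - 5)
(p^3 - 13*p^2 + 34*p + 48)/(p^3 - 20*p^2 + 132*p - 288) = (p + 1)/(p - 6)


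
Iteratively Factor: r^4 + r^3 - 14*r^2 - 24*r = (r - 4)*(r^3 + 5*r^2 + 6*r) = (r - 4)*(r + 2)*(r^2 + 3*r) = (r - 4)*(r + 2)*(r + 3)*(r)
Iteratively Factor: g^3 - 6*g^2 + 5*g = (g - 5)*(g^2 - g) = (g - 5)*(g - 1)*(g)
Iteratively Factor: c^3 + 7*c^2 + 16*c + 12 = (c + 2)*(c^2 + 5*c + 6) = (c + 2)^2*(c + 3)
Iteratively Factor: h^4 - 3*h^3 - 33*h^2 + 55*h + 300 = (h + 3)*(h^3 - 6*h^2 - 15*h + 100) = (h - 5)*(h + 3)*(h^2 - h - 20) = (h - 5)*(h + 3)*(h + 4)*(h - 5)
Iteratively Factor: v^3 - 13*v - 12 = (v - 4)*(v^2 + 4*v + 3) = (v - 4)*(v + 1)*(v + 3)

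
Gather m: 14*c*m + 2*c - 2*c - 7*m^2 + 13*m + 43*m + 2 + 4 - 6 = -7*m^2 + m*(14*c + 56)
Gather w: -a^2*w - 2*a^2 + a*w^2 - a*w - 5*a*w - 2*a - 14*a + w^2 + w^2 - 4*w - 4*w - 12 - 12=-2*a^2 - 16*a + w^2*(a + 2) + w*(-a^2 - 6*a - 8) - 24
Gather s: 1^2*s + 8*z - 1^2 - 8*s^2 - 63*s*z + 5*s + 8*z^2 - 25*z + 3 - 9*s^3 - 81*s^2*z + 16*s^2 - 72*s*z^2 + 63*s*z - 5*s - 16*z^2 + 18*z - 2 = -9*s^3 + s^2*(8 - 81*z) + s*(1 - 72*z^2) - 8*z^2 + z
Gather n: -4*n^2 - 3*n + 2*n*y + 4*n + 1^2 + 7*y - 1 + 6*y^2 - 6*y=-4*n^2 + n*(2*y + 1) + 6*y^2 + y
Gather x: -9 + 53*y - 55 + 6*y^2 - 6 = 6*y^2 + 53*y - 70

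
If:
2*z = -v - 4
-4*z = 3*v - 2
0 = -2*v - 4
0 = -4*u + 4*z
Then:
No Solution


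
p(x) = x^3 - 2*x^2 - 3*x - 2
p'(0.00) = -3.00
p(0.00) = -2.00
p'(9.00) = 204.00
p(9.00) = 538.00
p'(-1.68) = 12.19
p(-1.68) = -7.35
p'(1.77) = -0.68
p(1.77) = -8.03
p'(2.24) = 3.09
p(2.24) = -7.52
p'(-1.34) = 7.75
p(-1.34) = -3.98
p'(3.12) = 13.72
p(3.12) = -0.46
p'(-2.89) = 33.62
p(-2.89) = -34.17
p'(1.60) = -1.72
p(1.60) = -7.82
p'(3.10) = 13.43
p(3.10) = -0.73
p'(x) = 3*x^2 - 4*x - 3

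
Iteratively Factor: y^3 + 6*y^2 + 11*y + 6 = (y + 3)*(y^2 + 3*y + 2) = (y + 1)*(y + 3)*(y + 2)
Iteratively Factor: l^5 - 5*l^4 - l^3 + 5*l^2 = (l + 1)*(l^4 - 6*l^3 + 5*l^2) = (l - 5)*(l + 1)*(l^3 - l^2) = l*(l - 5)*(l + 1)*(l^2 - l) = l*(l - 5)*(l - 1)*(l + 1)*(l)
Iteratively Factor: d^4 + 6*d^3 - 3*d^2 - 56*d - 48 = (d + 4)*(d^3 + 2*d^2 - 11*d - 12) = (d - 3)*(d + 4)*(d^2 + 5*d + 4) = (d - 3)*(d + 4)^2*(d + 1)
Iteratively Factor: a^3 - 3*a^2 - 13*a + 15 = (a - 1)*(a^2 - 2*a - 15) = (a - 5)*(a - 1)*(a + 3)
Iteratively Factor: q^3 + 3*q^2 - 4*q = (q)*(q^2 + 3*q - 4) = q*(q + 4)*(q - 1)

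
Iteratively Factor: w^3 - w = (w)*(w^2 - 1) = w*(w - 1)*(w + 1)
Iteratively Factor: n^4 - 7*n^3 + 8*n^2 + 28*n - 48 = (n - 2)*(n^3 - 5*n^2 - 2*n + 24) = (n - 4)*(n - 2)*(n^2 - n - 6) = (n - 4)*(n - 3)*(n - 2)*(n + 2)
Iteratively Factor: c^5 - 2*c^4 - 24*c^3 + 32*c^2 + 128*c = (c - 4)*(c^4 + 2*c^3 - 16*c^2 - 32*c) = (c - 4)*(c + 4)*(c^3 - 2*c^2 - 8*c) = c*(c - 4)*(c + 4)*(c^2 - 2*c - 8) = c*(c - 4)^2*(c + 4)*(c + 2)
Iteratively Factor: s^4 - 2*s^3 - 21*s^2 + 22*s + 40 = (s - 2)*(s^3 - 21*s - 20) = (s - 2)*(s + 1)*(s^2 - s - 20) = (s - 2)*(s + 1)*(s + 4)*(s - 5)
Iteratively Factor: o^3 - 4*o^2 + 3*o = (o)*(o^2 - 4*o + 3) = o*(o - 1)*(o - 3)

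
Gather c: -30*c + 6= 6 - 30*c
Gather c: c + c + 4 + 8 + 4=2*c + 16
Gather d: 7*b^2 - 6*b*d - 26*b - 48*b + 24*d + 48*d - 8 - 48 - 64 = 7*b^2 - 74*b + d*(72 - 6*b) - 120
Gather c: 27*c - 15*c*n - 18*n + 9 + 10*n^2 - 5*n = c*(27 - 15*n) + 10*n^2 - 23*n + 9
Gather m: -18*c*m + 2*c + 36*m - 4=2*c + m*(36 - 18*c) - 4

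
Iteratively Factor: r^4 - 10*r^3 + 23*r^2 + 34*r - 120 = (r - 4)*(r^3 - 6*r^2 - r + 30) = (r - 5)*(r - 4)*(r^2 - r - 6) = (r - 5)*(r - 4)*(r + 2)*(r - 3)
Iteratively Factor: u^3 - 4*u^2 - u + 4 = (u - 1)*(u^2 - 3*u - 4) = (u - 1)*(u + 1)*(u - 4)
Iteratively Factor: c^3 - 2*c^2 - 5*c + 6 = (c - 1)*(c^2 - c - 6) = (c - 1)*(c + 2)*(c - 3)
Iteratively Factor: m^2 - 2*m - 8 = (m + 2)*(m - 4)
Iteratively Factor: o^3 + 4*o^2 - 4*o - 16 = (o + 2)*(o^2 + 2*o - 8) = (o + 2)*(o + 4)*(o - 2)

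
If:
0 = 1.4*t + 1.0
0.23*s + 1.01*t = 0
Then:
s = 3.14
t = -0.71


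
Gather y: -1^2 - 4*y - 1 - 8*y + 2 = -12*y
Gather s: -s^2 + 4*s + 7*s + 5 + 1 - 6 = -s^2 + 11*s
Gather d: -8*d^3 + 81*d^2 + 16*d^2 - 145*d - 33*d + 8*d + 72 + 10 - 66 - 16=-8*d^3 + 97*d^2 - 170*d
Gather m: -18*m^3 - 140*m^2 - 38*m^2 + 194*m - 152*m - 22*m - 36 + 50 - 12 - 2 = -18*m^3 - 178*m^2 + 20*m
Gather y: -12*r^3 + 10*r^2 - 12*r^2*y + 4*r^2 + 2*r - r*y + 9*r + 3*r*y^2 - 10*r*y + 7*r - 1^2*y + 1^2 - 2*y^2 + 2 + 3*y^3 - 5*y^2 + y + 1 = -12*r^3 + 14*r^2 + 18*r + 3*y^3 + y^2*(3*r - 7) + y*(-12*r^2 - 11*r) + 4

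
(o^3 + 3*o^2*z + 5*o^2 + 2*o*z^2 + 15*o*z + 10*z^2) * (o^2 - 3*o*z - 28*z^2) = o^5 + 5*o^4 - 35*o^3*z^2 - 90*o^2*z^3 - 175*o^2*z^2 - 56*o*z^4 - 450*o*z^3 - 280*z^4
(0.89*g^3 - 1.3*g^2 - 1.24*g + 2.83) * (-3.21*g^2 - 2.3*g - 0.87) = -2.8569*g^5 + 2.126*g^4 + 6.1961*g^3 - 5.1013*g^2 - 5.4302*g - 2.4621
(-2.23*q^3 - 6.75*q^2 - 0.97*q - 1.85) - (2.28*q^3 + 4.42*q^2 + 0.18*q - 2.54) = -4.51*q^3 - 11.17*q^2 - 1.15*q + 0.69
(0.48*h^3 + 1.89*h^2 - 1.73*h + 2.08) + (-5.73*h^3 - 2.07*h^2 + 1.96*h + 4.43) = -5.25*h^3 - 0.18*h^2 + 0.23*h + 6.51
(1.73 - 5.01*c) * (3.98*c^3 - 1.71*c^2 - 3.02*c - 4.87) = -19.9398*c^4 + 15.4525*c^3 + 12.1719*c^2 + 19.1741*c - 8.4251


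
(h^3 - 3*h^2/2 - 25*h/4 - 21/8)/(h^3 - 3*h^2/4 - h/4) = (-8*h^3 + 12*h^2 + 50*h + 21)/(2*h*(-4*h^2 + 3*h + 1))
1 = 1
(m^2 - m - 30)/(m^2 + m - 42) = (m + 5)/(m + 7)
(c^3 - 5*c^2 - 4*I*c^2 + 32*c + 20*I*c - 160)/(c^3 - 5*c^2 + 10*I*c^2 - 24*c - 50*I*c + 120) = (c - 8*I)/(c + 6*I)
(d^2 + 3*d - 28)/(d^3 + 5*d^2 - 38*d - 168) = (d - 4)/(d^2 - 2*d - 24)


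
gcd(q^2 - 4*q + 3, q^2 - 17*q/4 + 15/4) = q - 3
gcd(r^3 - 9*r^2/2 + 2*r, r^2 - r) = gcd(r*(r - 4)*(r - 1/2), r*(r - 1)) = r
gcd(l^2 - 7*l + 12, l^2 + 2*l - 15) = l - 3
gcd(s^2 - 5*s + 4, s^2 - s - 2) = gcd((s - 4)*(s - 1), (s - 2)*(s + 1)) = 1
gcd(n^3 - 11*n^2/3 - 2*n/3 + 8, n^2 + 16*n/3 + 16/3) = n + 4/3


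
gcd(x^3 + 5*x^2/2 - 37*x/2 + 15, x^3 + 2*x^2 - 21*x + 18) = x^2 + 5*x - 6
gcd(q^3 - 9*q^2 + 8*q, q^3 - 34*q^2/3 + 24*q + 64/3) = q - 8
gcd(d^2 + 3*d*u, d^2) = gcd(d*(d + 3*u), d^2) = d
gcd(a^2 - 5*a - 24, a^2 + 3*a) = a + 3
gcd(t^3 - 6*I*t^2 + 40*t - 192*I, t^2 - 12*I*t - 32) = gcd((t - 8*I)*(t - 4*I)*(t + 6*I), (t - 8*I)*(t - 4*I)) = t^2 - 12*I*t - 32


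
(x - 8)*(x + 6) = x^2 - 2*x - 48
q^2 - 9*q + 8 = (q - 8)*(q - 1)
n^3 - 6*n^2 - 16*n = n*(n - 8)*(n + 2)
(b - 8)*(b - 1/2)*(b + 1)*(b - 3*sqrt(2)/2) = b^4 - 15*b^3/2 - 3*sqrt(2)*b^3/2 - 9*b^2/2 + 45*sqrt(2)*b^2/4 + 4*b + 27*sqrt(2)*b/4 - 6*sqrt(2)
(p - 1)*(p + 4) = p^2 + 3*p - 4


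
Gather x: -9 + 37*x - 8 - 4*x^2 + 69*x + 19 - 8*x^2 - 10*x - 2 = -12*x^2 + 96*x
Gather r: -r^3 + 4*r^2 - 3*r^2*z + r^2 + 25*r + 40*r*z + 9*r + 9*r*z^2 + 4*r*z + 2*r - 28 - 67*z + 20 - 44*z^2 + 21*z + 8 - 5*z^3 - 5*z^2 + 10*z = -r^3 + r^2*(5 - 3*z) + r*(9*z^2 + 44*z + 36) - 5*z^3 - 49*z^2 - 36*z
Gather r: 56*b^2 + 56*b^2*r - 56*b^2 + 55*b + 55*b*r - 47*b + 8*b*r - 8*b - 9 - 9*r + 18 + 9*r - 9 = r*(56*b^2 + 63*b)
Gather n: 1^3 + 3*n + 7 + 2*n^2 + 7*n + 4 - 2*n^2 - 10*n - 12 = 0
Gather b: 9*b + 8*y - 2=9*b + 8*y - 2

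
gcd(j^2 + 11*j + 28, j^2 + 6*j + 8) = j + 4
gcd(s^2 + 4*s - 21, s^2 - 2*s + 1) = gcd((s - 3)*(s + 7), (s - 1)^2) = 1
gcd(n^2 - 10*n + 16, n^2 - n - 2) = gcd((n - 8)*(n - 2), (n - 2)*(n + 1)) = n - 2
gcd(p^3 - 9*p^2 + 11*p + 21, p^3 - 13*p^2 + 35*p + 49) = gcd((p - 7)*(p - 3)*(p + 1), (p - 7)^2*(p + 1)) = p^2 - 6*p - 7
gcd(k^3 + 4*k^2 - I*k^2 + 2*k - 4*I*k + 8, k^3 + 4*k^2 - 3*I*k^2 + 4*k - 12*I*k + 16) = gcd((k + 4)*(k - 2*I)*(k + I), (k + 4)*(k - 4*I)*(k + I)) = k^2 + k*(4 + I) + 4*I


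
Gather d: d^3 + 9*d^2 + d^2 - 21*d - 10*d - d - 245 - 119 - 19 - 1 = d^3 + 10*d^2 - 32*d - 384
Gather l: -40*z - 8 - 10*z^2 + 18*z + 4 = -10*z^2 - 22*z - 4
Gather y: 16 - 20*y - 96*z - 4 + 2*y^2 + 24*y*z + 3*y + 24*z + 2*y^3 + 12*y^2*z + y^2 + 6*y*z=2*y^3 + y^2*(12*z + 3) + y*(30*z - 17) - 72*z + 12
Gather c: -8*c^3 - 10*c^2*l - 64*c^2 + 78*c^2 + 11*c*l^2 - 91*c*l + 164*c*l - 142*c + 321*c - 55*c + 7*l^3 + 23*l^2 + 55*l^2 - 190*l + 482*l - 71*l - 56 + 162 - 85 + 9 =-8*c^3 + c^2*(14 - 10*l) + c*(11*l^2 + 73*l + 124) + 7*l^3 + 78*l^2 + 221*l + 30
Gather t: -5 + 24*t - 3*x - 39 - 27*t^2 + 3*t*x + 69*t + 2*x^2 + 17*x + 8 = -27*t^2 + t*(3*x + 93) + 2*x^2 + 14*x - 36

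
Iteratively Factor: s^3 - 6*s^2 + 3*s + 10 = (s - 2)*(s^2 - 4*s - 5) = (s - 5)*(s - 2)*(s + 1)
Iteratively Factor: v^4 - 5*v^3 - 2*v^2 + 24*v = (v)*(v^3 - 5*v^2 - 2*v + 24) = v*(v + 2)*(v^2 - 7*v + 12) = v*(v - 4)*(v + 2)*(v - 3)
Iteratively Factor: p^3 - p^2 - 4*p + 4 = (p - 1)*(p^2 - 4) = (p - 1)*(p + 2)*(p - 2)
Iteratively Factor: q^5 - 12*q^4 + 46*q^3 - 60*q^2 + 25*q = (q - 1)*(q^4 - 11*q^3 + 35*q^2 - 25*q) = (q - 1)^2*(q^3 - 10*q^2 + 25*q) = (q - 5)*(q - 1)^2*(q^2 - 5*q) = q*(q - 5)*(q - 1)^2*(q - 5)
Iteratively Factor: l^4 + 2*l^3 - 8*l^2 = (l)*(l^3 + 2*l^2 - 8*l) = l*(l - 2)*(l^2 + 4*l) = l*(l - 2)*(l + 4)*(l)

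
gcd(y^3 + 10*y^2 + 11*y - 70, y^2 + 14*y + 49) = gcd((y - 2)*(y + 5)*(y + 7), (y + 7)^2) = y + 7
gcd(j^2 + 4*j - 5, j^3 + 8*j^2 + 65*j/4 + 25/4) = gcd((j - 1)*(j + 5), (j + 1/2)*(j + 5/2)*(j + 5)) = j + 5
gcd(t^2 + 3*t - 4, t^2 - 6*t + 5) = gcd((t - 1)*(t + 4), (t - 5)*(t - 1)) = t - 1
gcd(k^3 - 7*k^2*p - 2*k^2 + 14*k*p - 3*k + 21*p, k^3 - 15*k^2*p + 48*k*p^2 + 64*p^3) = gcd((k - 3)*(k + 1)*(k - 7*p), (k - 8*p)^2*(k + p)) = 1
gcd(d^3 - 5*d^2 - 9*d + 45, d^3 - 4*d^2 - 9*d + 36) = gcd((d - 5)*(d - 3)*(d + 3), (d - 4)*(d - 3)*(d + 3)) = d^2 - 9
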